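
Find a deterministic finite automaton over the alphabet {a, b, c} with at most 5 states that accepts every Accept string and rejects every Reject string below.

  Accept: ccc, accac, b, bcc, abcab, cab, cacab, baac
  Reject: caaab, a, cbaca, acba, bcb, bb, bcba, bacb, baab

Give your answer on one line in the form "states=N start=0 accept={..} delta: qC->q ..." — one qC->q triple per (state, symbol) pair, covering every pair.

states=4 start=0 accept={1} delta: 0a->0 0b->1 0c->1 1a->2 1b->0 1c->1 2a->3 2b->1 2c->1 3a->1 3b->0 3c->1

Grow the machine one transition at a time. Run the examples from 0; the earliest place one falls off (shortest prefix, ties alphabetical) gets sent to the lowest-numbered state that keeps every Accept/Reject pair distinguishable — a pair clashes when both reach the same state with identical unread suffix — and to a fresh state only if none does.
a: 0a undefined. 0a->0: ok.
b: 0b undefined. 0b->0: no, b/a meet in 0. Open state 1: 0b->1.
c: 0c undefined. 0c->0: no, ccc/a meet in 0. 0c->1: ok.
ba: 1a undefined. 1a->0: no, b/caaab meet in 1. 1a->1: no, cab/caaab meet in 1 with "b" left. Open state 2: 1a->2.
bb: 1b undefined. 1b->0: ok.
bc: 1c undefined. 1c->0: no, ccc/bcb meet in 1. 1c->1: ok.
baa: 2a undefined. 2a->0: no, ccc/caaab meet in 1. 2a->1: no, abcab/caaab meet in 2 with "b" left. 2a->2: no, abcab/caaab meet in 2 with "b" left. Open state 3: 2a->3.
bac: 2c undefined. 2c->0: no, ccc/bacb meet in 1. 2c->1: ok.
cab: 2b undefined. 2b->0: no, abcab/a meet in 0. 2b->1: ok.
baab: 3b undefined. 3b->0: ok.
baac: 3c undefined. 3c->0: no, baac/a meet in 0. 3c->1: ok.
caaa: 3a undefined. 3a->0: no, ccc/caaab meet in 1. 3a->1: ok.
All examples now run through 4 states with every (state, symbol) defined. Accept strings end in {1}, Reject strings end in {0,2}; accept={1}.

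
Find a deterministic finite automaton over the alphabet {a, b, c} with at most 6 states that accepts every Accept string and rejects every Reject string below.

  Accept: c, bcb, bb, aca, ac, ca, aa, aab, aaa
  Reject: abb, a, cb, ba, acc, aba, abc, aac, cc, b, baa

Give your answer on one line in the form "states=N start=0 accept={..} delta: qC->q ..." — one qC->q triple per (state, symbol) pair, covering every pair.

states=6 start=0 accept={3,4,5} delta: 0a->1 0b->2 0c->3 1a->4 1b->5 1c->3 2a->0 2b->3 2c->1 3a->3 3b->0 3c->0 4a->3 4b->3 4c->0 5a->0 5b->0 5c->0

Grow the machine one transition at a time. Run the examples from 0; the earliest place one falls off (shortest prefix, ties alphabetical) gets sent to the lowest-numbered state that keeps every Accept/Reject pair distinguishable — a pair clashes when both reach the same state with identical unread suffix — and to a fresh state only if none does.
a: 0a undefined. 0a->0: no, c/aac meet in 0 with "c" left. Open state 1: 0a->1.
b: 0b undefined. 0b->0: no, bcb/cb meet in 0 with "cb" left. 0b->1: no, aa/ba meet in 1 with "a" left. Open state 2: 0b->2.
c: 0c undefined. 0c->0: no, c/cc meet in 0. 0c->1: no, c/a meet in 1. 0c->2: no, c/b meet in 2. Open state 3: 0c->3.
aa: 1a undefined. 1a->0: no, c/aac meet in 3. 1a->1: no, ac/aac meet in 1 with "c" left. 1a->2: no, aa/b meet in 2. 1a->3: no, aab/cb meet in 3 with "b" left. Open state 4: 1a->4.
ab: 1b undefined. 1b->0: no, c/abc meet in 3. 1b->1: no, ac/abc meet in 1 with "c" left. 1b->2: no, bb/abb meet in 2 with "b" left. 1b->3: no, ca/aba meet in 3 with "a" left. 1b->4: no, aab/abb meet in 4 with "b" left. Open state 5: 1b->5.
ac: 1c undefined. 1c->0: no, c/acc meet in 3. 1c->1: no, ac/a meet in 1. 1c->2: no, aca/ba meet in 2 with "a" left. 1c->3: ok.
ba: 2a undefined. 2a->0: ok.
bb: 2b undefined. 2b->0: no, bb/ba meet in 0. 2b->1: no, bb/a meet in 1. 2b->2: no, bb/b meet in 2. 2b->3: ok.
bc: 2c undefined. 2c->0: no, bcb/b meet in 2. 2c->1: ok.
ca: 3a undefined. 3a->0: no, aca/ba meet in 0. 3a->1: no, aca/a meet in 1. 3a->2: no, aca/b meet in 2. 3a->3: ok.
cb: 3b undefined. 3b->0: ok.
cc: 3c undefined. 3c->0: ok.
aaa: 4a undefined. 4a->0: no, aaa/cb meet in 0. 4a->1: no, aaa/a meet in 1. 4a->2: no, aaa/b meet in 2. 4a->3: ok.
aab: 4b undefined. 4b->0: no, aab/cb meet in 0. 4b->1: no, aab/a meet in 1. 4b->2: no, aab/b meet in 2. 4b->3: ok.
aac: 4c undefined. 4c->0: ok.
aba: 5a undefined. 5a->0: ok.
abb: 5b undefined. 5b->0: ok.
abc: 5c undefined. 5c->0: ok.
All examples now run through 6 states with every (state, symbol) defined. Accept strings end in {3,4,5}, Reject strings end in {0,1,2}; accept={3,4,5}.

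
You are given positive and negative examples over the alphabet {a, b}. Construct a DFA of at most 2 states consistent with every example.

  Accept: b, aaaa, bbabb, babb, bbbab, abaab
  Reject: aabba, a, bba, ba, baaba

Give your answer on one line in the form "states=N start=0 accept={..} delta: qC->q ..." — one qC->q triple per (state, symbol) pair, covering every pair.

Grow the machine one transition at a time. Run the examples from 0; the earliest place one falls off (shortest prefix, ties alphabetical) gets sent to the lowest-numbered state that keeps every Accept/Reject pair distinguishable — a pair clashes when both reach the same state with identical unread suffix — and to a fresh state only if none does.
a: 0a undefined. 0a->0: no, aaaa/a meet in 0. Open state 1: 0a->1.
b: 0b undefined. 0b->0: ok.
aa: 1a undefined. 1a->0: ok.
ab: 1b undefined. 1b->0: ok.
All examples now run through 2 states with every (state, symbol) defined. Accept strings end in {0}, Reject strings end in {1}; accept={0}.

states=2 start=0 accept={0} delta: 0a->1 0b->0 1a->0 1b->0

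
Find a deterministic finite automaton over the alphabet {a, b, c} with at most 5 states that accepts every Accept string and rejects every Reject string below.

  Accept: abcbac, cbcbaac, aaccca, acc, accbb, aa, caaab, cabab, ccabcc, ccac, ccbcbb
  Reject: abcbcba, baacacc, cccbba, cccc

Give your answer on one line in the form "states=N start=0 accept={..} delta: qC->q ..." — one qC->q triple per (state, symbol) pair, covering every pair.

State merging on the prefix tree: take the shortest (then alphabetical) example prefix whose next move is undefined and point that move at state 0, else 1, else 2, ...; a target is out if some Accept/Reject pair would then sit in one state with the same input left (inseparable). If every existing state is out, open a new one.
a: 0a undefined. 0a->0: ok.
b: 0b undefined. 0b->0: ok.
c: 0c undefined. 0c->0: no, abcbac/abcbcba meet in 0. Open state 1: 0c->1.
ca: 1a undefined. 1a->0: no, acc/baacacc meet in 1 with "c" left. 1a->1: ok.
cb: 1b undefined. 1b->0: no, aa/abcbcba meet in 0. 1b->1: ok.
cc: 1c undefined. 1c->0: no, abcbac/abcbcba meet in 0. 1c->1: no, abcbac/abcbcba meet in 1. Open state 2: 1c->2.
cca: 2a undefined. 2a->0: ok.
ccb: 2b undefined. 2b->0: no, accbb/abcbcba meet in 0. 2b->1: no, accbb/abcbcba meet in 1. 2b->2: no, aa/abcbcba meet in 0. Open state 3: 2b->3.
ccc: 2c undefined. 2c->0: no, aaccca/baacacc meet in 0. 2c->1: no, abcbac/cccc meet in 2. 2c->2: no, abcbac/baacacc meet in 2. 2c->3: no, aaccca/abcbcba meet in 3 with "a" left. Open state 4: 2c->4.
ccbc: 3c undefined. 3c->0: ok.
cccb: 4b undefined. 4b->0: no, aa/cccbba meet in 0. 4b->1: no, caaab/cccbba meet in 1. 4b->2: ok.
cccc: 4c undefined. 4c->0: no, aa/cccc meet in 0. 4c->1: no, caaab/cccc meet in 1. 4c->2: no, abcbac/cccc meet in 2. 4c->3: ok.
accbb: 3b undefined. 3b->0: ok.
cbcba: 3a undefined. 3a->0: no, accbb/abcbcba meet in 0. 3a->1: no, caaab/abcbcba meet in 1. 3a->2: no, abcbac/abcbcba meet in 2. 3a->3: ok.
aaccca: 4a undefined. 4a->0: ok.
All examples now run through 5 states with every (state, symbol) defined. Accept strings end in {0,1,2}, Reject strings end in {3,4}; accept={0,1,2}.

states=5 start=0 accept={0,1,2} delta: 0a->0 0b->0 0c->1 1a->1 1b->1 1c->2 2a->0 2b->3 2c->4 3a->3 3b->0 3c->0 4a->0 4b->2 4c->3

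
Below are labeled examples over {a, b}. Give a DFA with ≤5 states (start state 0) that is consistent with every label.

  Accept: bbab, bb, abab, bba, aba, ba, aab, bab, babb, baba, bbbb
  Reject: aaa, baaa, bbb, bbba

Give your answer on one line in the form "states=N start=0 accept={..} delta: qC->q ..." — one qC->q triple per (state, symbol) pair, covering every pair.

Grow the machine one transition at a time. Run the examples from 0; the earliest place one falls off (shortest prefix, ties alphabetical) gets sent to the lowest-numbered state that keeps every Accept/Reject pair distinguishable — a pair clashes when both reach the same state with identical unread suffix — and to a fresh state only if none does.
a: 0a undefined. 0a->0: ok.
b: 0b undefined. 0b->0: no, bbab/aaa meet in 0. Open state 1: 0b->1.
ba: 1a undefined. 1a->0: no, aba/aaa meet in 0. 1a->1: no, aba/baaa meet in 1. Open state 2: 1a->2.
bb: 1b undefined. 1b->0: no, bbab/bbb meet in 1. 1b->1: no, bb/bbb meet in 1. 1b->2: no, abab/bbb meet in 2 with "b" left. Open state 3: 1b->3.
baa: 2a undefined. 2a->0: ok.
bab: 2b undefined. 2b->0: no, abab/aaa meet in 0. 2b->1: ok.
bba: 3a undefined. 3a->0: no, bba/aaa meet in 0. 3a->1: ok.
bbb: 3b undefined. 3b->0: ok.
All examples now run through 4 states with every (state, symbol) defined. Accept strings end in {1,2,3}, Reject strings end in {0}; accept={1,2,3}.

states=4 start=0 accept={1,2,3} delta: 0a->0 0b->1 1a->2 1b->3 2a->0 2b->1 3a->1 3b->0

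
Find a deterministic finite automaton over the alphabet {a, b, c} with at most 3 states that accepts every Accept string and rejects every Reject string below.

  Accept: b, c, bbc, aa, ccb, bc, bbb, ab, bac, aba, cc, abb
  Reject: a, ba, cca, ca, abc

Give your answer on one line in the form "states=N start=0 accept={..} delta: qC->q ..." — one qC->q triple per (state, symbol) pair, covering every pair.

Grow the machine one transition at a time. Run the examples from 0; the earliest place one falls off (shortest prefix, ties alphabetical) gets sent to the lowest-numbered state that keeps every Accept/Reject pair distinguishable — a pair clashes when both reach the same state with identical unread suffix — and to a fresh state only if none does.
a: 0a undefined. 0a->0: no, aa/a meet in 0. Open state 1: 0a->1.
b: 0b undefined. 0b->0: ok.
c: 0c undefined. 0c->0: ok.
aa: 1a undefined. 1a->0: ok.
ab: 1b undefined. 1b->0: no, b/abc meet in 0. 1b->1: no, ab/a meet in 1. Open state 2: 1b->2.
aba: 2a undefined. 2a->0: ok.
abb: 2b undefined. 2b->0: ok.
abc: 2c undefined. 2c->0: no, b/abc meet in 0. 2c->1: ok.
bac: 1c undefined. 1c->0: ok.
All examples now run through 3 states with every (state, symbol) defined. Accept strings end in {0,2}, Reject strings end in {1}; accept={0,2}.

states=3 start=0 accept={0,2} delta: 0a->1 0b->0 0c->0 1a->0 1b->2 1c->0 2a->0 2b->0 2c->1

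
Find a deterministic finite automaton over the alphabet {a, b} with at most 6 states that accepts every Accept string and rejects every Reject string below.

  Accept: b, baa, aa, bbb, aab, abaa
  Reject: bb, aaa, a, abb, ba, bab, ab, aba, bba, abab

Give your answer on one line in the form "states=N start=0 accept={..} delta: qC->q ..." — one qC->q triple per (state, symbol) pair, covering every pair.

Fold the examples into a partial DFA from state 0: repeatedly fix the first undefined (state, symbol) met by the shortest-then-alphabetical prefix, trying targets in increasing order and rejecting any under which an Accept and a Reject string meet in one state with the same remainder; add a state when all current targets are rejected. Accepting states are where Accept strings end.
a: 0a undefined. 0a->0: no, b/ab meet in 0 with "b" left. Open state 1: 0a->1.
b: 0b undefined. 0b->0: no, b/bb meet in 0. 0b->1: no, b/a meet in 1. Open state 2: 0b->2.
aa: 1a undefined. 1a->0: ok.
ab: 1b undefined. 1b->0: no, b/abb meet in 2. 1b->1: no, b/abab meet in 2. 1b->2: no, b/ab meet in 2. Open state 3: 1b->3.
ba: 2a undefined. 2a->0: no, b/bab meet in 2. 2a->1: ok.
bb: 2b undefined. 2b->0: no, baa/bb meet in 0. 2b->1: no, baa/bba meet in 0. 2b->2: no, b/bb meet in 2. 2b->3: no, bbb/abb meet in 3 with "b" left. Open state 4: 2b->4.
aba: 3a undefined. 3a->0: no, b/abab meet in 2. 3a->1: ok.
abb: 3b undefined. 3b->0: no, baa/abb meet in 0. 3b->1: ok.
bba: 4a undefined. 4a->0: no, baa/bba meet in 0. 4a->1: ok.
bbb: 4b undefined. 4b->0: ok.
All examples now run through 5 states with every (state, symbol) defined. Accept strings end in {0,2}, Reject strings end in {1,3,4}; accept={0,2}.

states=5 start=0 accept={0,2} delta: 0a->1 0b->2 1a->0 1b->3 2a->1 2b->4 3a->1 3b->1 4a->1 4b->0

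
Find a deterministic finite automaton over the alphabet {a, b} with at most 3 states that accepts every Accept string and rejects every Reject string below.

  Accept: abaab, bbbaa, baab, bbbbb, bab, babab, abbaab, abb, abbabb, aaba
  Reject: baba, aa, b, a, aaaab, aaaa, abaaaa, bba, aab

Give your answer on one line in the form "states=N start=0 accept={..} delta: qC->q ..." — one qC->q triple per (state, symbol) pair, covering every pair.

Grow the machine one transition at a time. Run the examples from 0; the earliest place one falls off (shortest prefix, ties alphabetical) gets sent to the lowest-numbered state that keeps every Accept/Reject pair distinguishable — a pair clashes when both reach the same state with identical unread suffix — and to a fresh state only if none does.
a: 0a undefined. 0a->0: ok.
b: 0b undefined. 0b->0: no, abaab/baba meet in 0. Open state 1: 0b->1.
ba: 1a undefined. 1a->0: no, abaab/b meet in 1. 1a->1: no, aaba/b meet in 1. Open state 2: 1a->2.
bb: 1b undefined. 1b->0: no, bbbbb/b meet in 1. 1b->1: no, bbbbb/b meet in 1. 1b->2: ok.
baa: 2a undefined. 2a->0: no, abaab/b meet in 1. 2a->1: ok.
bab: 2b undefined. 2b->0: no, bbbaa/baba meet in 0. 2b->1: no, abaab/baba meet in 2. 2b->2: ok.
All examples now run through 3 states with every (state, symbol) defined. Accept strings end in {2}, Reject strings end in {0,1}; accept={2}.

states=3 start=0 accept={2} delta: 0a->0 0b->1 1a->2 1b->2 2a->1 2b->2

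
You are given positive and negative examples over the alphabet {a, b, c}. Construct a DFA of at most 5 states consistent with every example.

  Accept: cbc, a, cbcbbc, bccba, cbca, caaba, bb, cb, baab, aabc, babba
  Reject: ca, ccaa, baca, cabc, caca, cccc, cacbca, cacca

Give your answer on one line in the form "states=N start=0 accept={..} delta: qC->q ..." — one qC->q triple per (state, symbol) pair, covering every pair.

Fold the examples into a partial DFA from state 0: repeatedly fix the first undefined (state, symbol) met by the shortest-then-alphabetical prefix, trying targets in increasing order and rejecting any under which an Accept and a Reject string meet in one state with the same remainder; add a state when all current targets are rejected. Accepting states are where Accept strings end.
a: 0a undefined. 0a->0: ok.
b: 0b undefined. 0b->0: ok.
c: 0c undefined. 0c->0: no, cbc/ca meet in 0. Open state 1: 0c->1.
ca: 1a undefined. 1a->0: no, a/ca meet in 0. 1a->1: no, cbc/cabc meet in 1 with "bc" left. Open state 2: 1a->2.
cb: 1b undefined. 1b->0: no, cbca/ca meet in 2. 1b->1: ok.
cc: 1c undefined. 1c->0: no, cbc/ccaa meet in 0. 1c->1: no, cbc/cccc meet in 1. 1c->2: no, cbc/ca meet in 2. Open state 3: 1c->3.
caa: 2a undefined. 2a->0: ok.
cab: 2b undefined. 2b->0: no, cb/cabc meet in 1. 2b->1: no, cbc/cabc meet in 3. 2b->2: ok.
cac: 2c undefined. 2c->0: no, a/cabc meet in 0. 2c->1: no, cbca/cacbca meet in 3 with "a" left. 2c->2: no, a/caca meet in 0. 2c->3: no, cbc/cabc meet in 3. Open state 4: 2c->4.
cca: 3a undefined. 3a->0: no, a/ccaa meet in 0. 3a->1: ok.
ccc: 3c undefined. 3c->0: no, cbca/cccc meet in 1. 3c->1: no, cbc/cccc meet in 3. 3c->2: ok.
bccb: 3b undefined. 3b->0: ok.
caca: 4a undefined. 4a->0: no, a/caca meet in 0. 4a->1: no, cbcbbc/caca meet in 1. 4a->2: ok.
cacb: 4b undefined. 4b->0: ok.
cacc: 4c undefined. 4c->0: no, a/cacca meet in 0. 4c->1: ok.
All examples now run through 5 states with every (state, symbol) defined. Accept strings end in {0,1,3}, Reject strings end in {2,4}; accept={0,1,3}.

states=5 start=0 accept={0,1,3} delta: 0a->0 0b->0 0c->1 1a->2 1b->1 1c->3 2a->0 2b->2 2c->4 3a->1 3b->0 3c->2 4a->2 4b->0 4c->1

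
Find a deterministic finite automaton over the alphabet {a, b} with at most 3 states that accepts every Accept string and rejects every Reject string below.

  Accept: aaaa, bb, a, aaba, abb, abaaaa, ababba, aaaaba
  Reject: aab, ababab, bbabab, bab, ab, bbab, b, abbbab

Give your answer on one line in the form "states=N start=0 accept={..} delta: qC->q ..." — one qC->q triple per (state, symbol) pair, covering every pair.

Grow the machine one transition at a time. Run the examples from 0; the earliest place one falls off (shortest prefix, ties alphabetical) gets sent to the lowest-numbered state that keeps every Accept/Reject pair distinguishable — a pair clashes when both reach the same state with identical unread suffix — and to a fresh state only if none does.
a: 0a undefined. 0a->0: ok.
b: 0b undefined. 0b->0: no, aaaa/aab meet in 0. Open state 1: 0b->1.
ba: 1a undefined. 1a->0: ok.
bb: 1b undefined. 1b->0: ok.
All examples now run through 2 states with every (state, symbol) defined. Accept strings end in {0}, Reject strings end in {1}; accept={0}.

states=2 start=0 accept={0} delta: 0a->0 0b->1 1a->0 1b->0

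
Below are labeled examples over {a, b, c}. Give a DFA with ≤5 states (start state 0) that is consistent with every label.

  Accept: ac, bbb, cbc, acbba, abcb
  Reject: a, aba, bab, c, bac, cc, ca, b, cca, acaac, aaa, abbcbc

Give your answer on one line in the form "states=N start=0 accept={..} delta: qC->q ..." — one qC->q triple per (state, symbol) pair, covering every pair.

State merging on the prefix tree: take the shortest (then alphabetical) example prefix whose next move is undefined and point that move at state 0, else 1, else 2, ...; a target is out if some Accept/Reject pair would then sit in one state with the same input left (inseparable). If every existing state is out, open a new one.
a: 0a undefined. 0a->0: no, ac/c meet in 0 with "c" left. Open state 1: 0a->1.
b: 0b undefined. 0b->0: no, ac/bac meet in 1 with "c" left. 0b->1: ok.
c: 0c undefined. 0c->0: ok.
aa: 1a undefined. 1a->0: ok.
ab: 1b undefined. 1b->0: no, bbb/a meet in 1. 1b->1: no, bbb/a meet in 1. Open state 2: 1b->2.
ac: 1c undefined. 1c->0: no, ac/c meet in 0. 1c->1: no, ac/a meet in 1. 1c->2: ok.
aba: 2a undefined. 2a->0: no, ac/acaac meet in 2. 2a->1: ok.
abb: 2b undefined. 2b->0: no, ac/abbcbc meet in 2. 2b->1: no, ac/abbcbc meet in 2. 2b->2: no, acbba/a meet in 1. Open state 3: 2b->3.
abc: 2c undefined. 2c->0: no, abcb/a meet in 1. 2c->1: ok.
abbc: 3c undefined. 3c->0: no, ac/abbcbc meet in 2. 3c->1: ok.
acbb: 3b undefined. 3b->0: no, acbba/a meet in 1. 3b->1: no, acbba/c meet in 0. 3b->2: no, acbba/a meet in 1. 3b->3: ok.
acbba: 3a undefined. 3a->0: no, acbba/c meet in 0. 3a->1: no, acbba/a meet in 1. 3a->2: ok.
All examples now run through 4 states with every (state, symbol) defined. Accept strings end in {2,3}, Reject strings end in {0,1}; accept={2,3}.

states=4 start=0 accept={2,3} delta: 0a->1 0b->1 0c->0 1a->0 1b->2 1c->2 2a->1 2b->3 2c->1 3a->2 3b->3 3c->1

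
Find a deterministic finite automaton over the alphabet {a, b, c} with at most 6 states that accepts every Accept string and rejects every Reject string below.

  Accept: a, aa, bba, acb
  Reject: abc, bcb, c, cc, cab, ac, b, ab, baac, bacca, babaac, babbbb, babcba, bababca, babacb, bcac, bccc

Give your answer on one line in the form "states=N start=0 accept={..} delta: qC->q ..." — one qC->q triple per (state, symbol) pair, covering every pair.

states=4 start=0 accept={0} delta: 0a->0 0b->1 0c->1 1a->2 1b->0 1c->2 2a->0 2b->3 2c->0 3a->2 3b->1 3c->3

State merging on the prefix tree: take the shortest (then alphabetical) example prefix whose next move is undefined and point that move at state 0, else 1, else 2, ...; a target is out if some Accept/Reject pair would then sit in one state with the same input left (inseparable). If every existing state is out, open a new one.
a: 0a undefined. 0a->0: ok.
b: 0b undefined. 0b->0: no, a/b meet in 0. Open state 1: 0b->1.
c: 0c undefined. 0c->0: no, a/c meet in 0. 0c->1: ok.
ba: 1a undefined. 1a->0: no, acb/babacb meet in 1 with "b" left. 1a->1: no, acb/cab meet in 1 with "b" left. Open state 2: 1a->2.
bb: 1b undefined. 1b->0: ok.
bc: 1c undefined. 1c->0: no, a/abc meet in 0. 1c->1: no, a/bcb meet in 0. 1c->2: ok.
baa: 2a undefined. 2a->0: ok.
bab: 2b undefined. 2b->0: no, a/bcb meet in 0. 2b->1: no, a/babbbb meet in 0. 2b->2: no, a/bababca meet in 0. Open state 3: 2b->3.
bac: 2c undefined. 2c->0: ok.
baba: 3a undefined. 3a->0: no, a/bababca meet in 0. 3a->1: no, a/babaac meet in 0. 3a->2: ok.
babb: 3b undefined. 3b->0: no, a/babbbb meet in 0. 3b->1: ok.
babc: 3c undefined. 3c->0: no, a/bababca meet in 0. 3c->1: no, a/babcba meet in 0. 3c->2: no, a/bababca meet in 0. 3c->3: ok.
All examples now run through 4 states with every (state, symbol) defined. Accept strings end in {0}, Reject strings end in {1,2,3}; accept={0}.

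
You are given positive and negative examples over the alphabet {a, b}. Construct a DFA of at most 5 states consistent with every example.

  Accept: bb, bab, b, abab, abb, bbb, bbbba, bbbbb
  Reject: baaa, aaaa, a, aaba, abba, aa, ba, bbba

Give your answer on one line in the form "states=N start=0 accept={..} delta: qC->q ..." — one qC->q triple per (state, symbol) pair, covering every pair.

states=5 start=0 accept={1,2,3} delta: 0a->0 0b->1 1a->0 1b->2 2a->0 2b->3 3a->0 3b->4 4a->1 4b->1

Grow the machine one transition at a time. Run the examples from 0; the earliest place one falls off (shortest prefix, ties alphabetical) gets sent to the lowest-numbered state that keeps every Accept/Reject pair distinguishable — a pair clashes when both reach the same state with identical unread suffix — and to a fresh state only if none does.
a: 0a undefined. 0a->0: ok.
b: 0b undefined. 0b->0: no, bb/baaa meet in 0. Open state 1: 0b->1.
ba: 1a undefined. 1a->0: ok.
bb: 1b undefined. 1b->0: no, bb/baaa meet in 0. 1b->1: no, bbbba/baaa meet in 0. Open state 2: 1b->2.
bbb: 2b undefined. 2b->0: no, bbb/baaa meet in 0. 2b->1: no, bbbba/abba meet in 2 with "a" left. 2b->2: no, bbbba/abba meet in 2 with "a" left. Open state 3: 2b->3.
abba: 2a undefined. 2a->0: ok.
bbba: 3a undefined. 3a->0: ok.
bbbb: 3b undefined. 3b->0: no, bbbba/baaa meet in 0. 3b->1: no, bbbba/baaa meet in 0. 3b->2: no, bbbba/baaa meet in 0. 3b->3: no, bbbba/baaa meet in 0. Open state 4: 3b->4.
bbbba: 4a undefined. 4a->0: no, bbbba/baaa meet in 0. 4a->1: ok.
bbbbb: 4b undefined. 4b->0: no, bbbbb/baaa meet in 0. 4b->1: ok.
All examples now run through 5 states with every (state, symbol) defined. Accept strings end in {1,2,3}, Reject strings end in {0}; accept={1,2,3}.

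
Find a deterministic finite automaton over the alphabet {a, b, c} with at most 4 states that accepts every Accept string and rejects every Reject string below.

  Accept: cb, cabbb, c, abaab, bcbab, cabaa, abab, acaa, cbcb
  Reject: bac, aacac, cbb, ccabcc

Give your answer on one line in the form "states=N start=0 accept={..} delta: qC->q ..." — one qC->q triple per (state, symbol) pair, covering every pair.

Fold the examples into a partial DFA from state 0: repeatedly fix the first undefined (state, symbol) met by the shortest-then-alphabetical prefix, trying targets in increasing order and rejecting any under which an Accept and a Reject string meet in one state with the same remainder; add a state when all current targets are rejected. Accepting states are where Accept strings end.
a: 0a undefined. 0a->0: ok.
b: 0b undefined. 0b->0: no, c/bac meet in 0 with "c" left. Open state 1: 0b->1.
c: 0c undefined. 0c->0: no, c/aacac meet in 0. 0c->1: ok.
ba: 1a undefined. 1a->0: no, cabbb/cbb meet in 1 with "bb" left. 1a->1: ok.
bc: 1c undefined. 1c->0: no, c/ccabcc meet in 1. 1c->1: no, c/bac meet in 1. Open state 2: 1c->2.
cb: 1b undefined. 1b->0: no, c/cbb meet in 1. 1b->1: no, cb/cbb meet in 1. 1b->2: no, cb/bac meet in 2. Open state 3: 1b->3.
bcb: 2b undefined. 2b->0: ok.
cbb: 3b undefined. 3b->0: ok.
cbc: 3c undefined. 3c->0: ok.
cca: 2a undefined. 2a->0: ok.
caba: 3a undefined. 3a->0: no, cabaa/cbb meet in 0. 3a->1: ok.
ccabcc: 2c undefined. 2c->0: ok.
All examples now run through 4 states with every (state, symbol) defined. Accept strings end in {1,3}, Reject strings end in {0,2}; accept={1,3}.

states=4 start=0 accept={1,3} delta: 0a->0 0b->1 0c->1 1a->1 1b->3 1c->2 2a->0 2b->0 2c->0 3a->1 3b->0 3c->0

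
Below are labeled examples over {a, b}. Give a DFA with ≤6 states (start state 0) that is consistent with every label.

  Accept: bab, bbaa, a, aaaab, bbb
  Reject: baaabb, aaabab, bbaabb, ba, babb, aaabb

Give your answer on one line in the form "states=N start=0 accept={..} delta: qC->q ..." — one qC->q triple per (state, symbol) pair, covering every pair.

Grow the machine one transition at a time. Run the examples from 0; the earliest place one falls off (shortest prefix, ties alphabetical) gets sent to the lowest-numbered state that keeps every Accept/Reject pair distinguishable — a pair clashes when both reach the same state with identical unread suffix — and to a fresh state only if none does.
a: 0a undefined. 0a->0: no, bab/aaabab meet in 0 with "bab" left. Open state 1: 0a->1.
b: 0b undefined. 0b->0: no, a/ba meet in 1. 0b->1: ok.
aa: 1a undefined. 1a->0: no, bbb/aaabb meet in 1 with "bb" left. 1a->1: no, a/ba meet in 1. Open state 2: 1a->2.
bb: 1b undefined. 1b->0: no, bbaa/ba meet in 2. 1b->1: ok.
aaa: 2a undefined. 2a->0: no, bab/aaabab meet in 2 with "b" left. 2a->1: no, bab/aaabab meet in 2 with "b" left. 2a->2: no, bbaa/ba meet in 2. Open state 3: 2a->3.
bab: 2b undefined. 2b->0: no, a/babb meet in 1. 2b->1: no, bab/babb meet in 1. 2b->2: no, bab/ba meet in 2. 2b->3: ok.
aaaa: 3a undefined. 3a->0: no, a/baaabb meet in 1. 3a->1: no, a/baaabb meet in 1. 3a->2: ok.
aaab: 3b undefined. 3b->0: no, a/aaabab meet in 1. 3b->1: no, bab/aaabab meet in 3. 3b->2: no, bab/bbaabb meet in 3. 3b->3: no, bab/baaabb meet in 3. Open state 4: 3b->4.
aaaba: 4a undefined. 4a->0: no, a/aaabab meet in 1. 4a->1: no, a/aaabab meet in 1. 4a->2: no, bab/aaabab meet in 3. 4a->3: ok.
aaabb: 4b undefined. 4b->0: ok.
All examples now run through 5 states with every (state, symbol) defined. Accept strings end in {1,3}, Reject strings end in {0,2,4}; accept={1,3}.

states=5 start=0 accept={1,3} delta: 0a->1 0b->1 1a->2 1b->1 2a->3 2b->3 3a->2 3b->4 4a->3 4b->0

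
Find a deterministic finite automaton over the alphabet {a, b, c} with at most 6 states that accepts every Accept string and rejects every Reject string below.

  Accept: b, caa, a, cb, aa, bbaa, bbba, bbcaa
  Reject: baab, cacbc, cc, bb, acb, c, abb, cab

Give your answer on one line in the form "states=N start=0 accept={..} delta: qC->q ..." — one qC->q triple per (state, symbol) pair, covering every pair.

Grow the machine one transition at a time. Run the examples from 0; the earliest place one falls off (shortest prefix, ties alphabetical) gets sent to the lowest-numbered state that keeps every Accept/Reject pair distinguishable — a pair clashes when both reach the same state with identical unread suffix — and to a fresh state only if none does.
a: 0a undefined. 0a->0: no, cb/acb meet in 0 with "cb" left. Open state 1: 0a->1.
b: 0b undefined. 0b->0: no, b/bb meet in 0. 0b->1: ok.
c: 0c undefined. 0c->0: ok.
aa: 1a undefined. 1a->0: no, caa/cc meet in 0. 1a->1: ok.
ab: 1b undefined. 1b->0: no, b/abb meet in 1. 1b->1: no, b/baab meet in 1. Open state 2: 1b->2.
ac: 1c undefined. 1c->0: no, b/acb meet in 1. 1c->1: ok.
abb: 2b undefined. 2b->0: ok.
bba: 2a undefined. 2a->0: ok.
bbc: 2c undefined. 2c->0: ok.
All examples now run through 3 states with every (state, symbol) defined. Accept strings end in {1}, Reject strings end in {0,2}; accept={1}.

states=3 start=0 accept={1} delta: 0a->1 0b->1 0c->0 1a->1 1b->2 1c->1 2a->0 2b->0 2c->0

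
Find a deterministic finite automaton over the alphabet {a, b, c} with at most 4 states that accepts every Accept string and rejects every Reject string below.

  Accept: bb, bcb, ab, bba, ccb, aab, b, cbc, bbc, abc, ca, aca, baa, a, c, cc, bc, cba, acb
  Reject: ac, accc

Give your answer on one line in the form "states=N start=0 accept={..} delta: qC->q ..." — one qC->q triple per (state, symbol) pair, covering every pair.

states=3 start=0 accept={0,1} delta: 0a->1 0b->0 0c->0 1a->0 1b->0 1c->2 2a->0 2b->0 2c->1

Fold the examples into a partial DFA from state 0: repeatedly fix the first undefined (state, symbol) met by the shortest-then-alphabetical prefix, trying targets in increasing order and rejecting any under which an Accept and a Reject string meet in one state with the same remainder; add a state when all current targets are rejected. Accepting states are where Accept strings end.
a: 0a undefined. 0a->0: no, c/ac meet in 0 with "c" left. Open state 1: 0a->1.
b: 0b undefined. 0b->0: ok.
c: 0c undefined. 0c->0: ok.
aa: 1a undefined. 1a->0: ok.
ab: 1b undefined. 1b->0: ok.
ac: 1c undefined. 1c->0: no, bb/ac meet in 0. 1c->1: no, bba/ac meet in 1. Open state 2: 1c->2.
aca: 2a undefined. 2a->0: ok.
acb: 2b undefined. 2b->0: ok.
acc: 2c undefined. 2c->0: no, bb/accc meet in 0. 2c->1: ok.
All examples now run through 3 states with every (state, symbol) defined. Accept strings end in {0,1}, Reject strings end in {2}; accept={0,1}.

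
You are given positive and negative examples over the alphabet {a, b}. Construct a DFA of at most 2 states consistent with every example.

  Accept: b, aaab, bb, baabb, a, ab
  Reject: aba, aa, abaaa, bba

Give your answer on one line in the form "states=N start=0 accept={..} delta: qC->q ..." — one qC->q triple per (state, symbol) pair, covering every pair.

Grow the machine one transition at a time. Run the examples from 0; the earliest place one falls off (shortest prefix, ties alphabetical) gets sent to the lowest-numbered state that keeps every Accept/Reject pair distinguishable — a pair clashes when both reach the same state with identical unread suffix — and to a fresh state only if none does.
a: 0a undefined. 0a->0: no, a/aa meet in 0. Open state 1: 0a->1.
b: 0b undefined. 0b->0: no, a/bba meet in 1. 0b->1: ok.
aa: 1a undefined. 1a->0: ok.
ab: 1b undefined. 1b->0: no, b/aba meet in 1. 1b->1: ok.
All examples now run through 2 states with every (state, symbol) defined. Accept strings end in {1}, Reject strings end in {0}; accept={1}.

states=2 start=0 accept={1} delta: 0a->1 0b->1 1a->0 1b->1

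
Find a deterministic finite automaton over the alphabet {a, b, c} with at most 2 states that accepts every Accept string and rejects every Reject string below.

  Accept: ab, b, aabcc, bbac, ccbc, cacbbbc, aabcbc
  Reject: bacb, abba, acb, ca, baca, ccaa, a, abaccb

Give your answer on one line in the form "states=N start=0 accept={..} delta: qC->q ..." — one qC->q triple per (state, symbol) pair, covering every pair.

states=2 start=0 accept={1} delta: 0a->0 0b->1 0c->1 1a->0 1b->0 1c->1

State merging on the prefix tree: take the shortest (then alphabetical) example prefix whose next move is undefined and point that move at state 0, else 1, else 2, ...; a target is out if some Accept/Reject pair would then sit in one state with the same input left (inseparable). If every existing state is out, open a new one.
a: 0a undefined. 0a->0: ok.
b: 0b undefined. 0b->0: no, ab/abba meet in 0. Open state 1: 0b->1.
c: 0c undefined. 0c->0: no, ab/acb meet in 1. 0c->1: ok.
ba: 1a undefined. 1a->0: ok.
bb: 1b undefined. 1b->0: ok.
cc: 1c undefined. 1c->0: no, ab/abaccb meet in 1. 1c->1: ok.
All examples now run through 2 states with every (state, symbol) defined. Accept strings end in {1}, Reject strings end in {0}; accept={1}.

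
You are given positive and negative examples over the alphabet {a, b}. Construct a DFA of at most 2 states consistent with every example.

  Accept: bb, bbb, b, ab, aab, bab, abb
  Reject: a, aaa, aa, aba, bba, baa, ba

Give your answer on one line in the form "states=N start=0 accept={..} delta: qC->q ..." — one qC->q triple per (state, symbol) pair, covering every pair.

states=2 start=0 accept={1} delta: 0a->0 0b->1 1a->0 1b->1

Fold the examples into a partial DFA from state 0: repeatedly fix the first undefined (state, symbol) met by the shortest-then-alphabetical prefix, trying targets in increasing order and rejecting any under which an Accept and a Reject string meet in one state with the same remainder; add a state when all current targets are rejected. Accepting states are where Accept strings end.
a: 0a undefined. 0a->0: ok.
b: 0b undefined. 0b->0: no, bb/a meet in 0. Open state 1: 0b->1.
ba: 1a undefined. 1a->0: ok.
bb: 1b undefined. 1b->0: no, bb/a meet in 0. 1b->1: ok.
All examples now run through 2 states with every (state, symbol) defined. Accept strings end in {1}, Reject strings end in {0}; accept={1}.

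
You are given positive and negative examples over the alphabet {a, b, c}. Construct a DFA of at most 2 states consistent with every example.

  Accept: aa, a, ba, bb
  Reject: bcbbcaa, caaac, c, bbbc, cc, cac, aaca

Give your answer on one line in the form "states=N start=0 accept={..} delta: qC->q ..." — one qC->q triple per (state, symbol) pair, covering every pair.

states=2 start=0 accept={0} delta: 0a->0 0b->0 0c->1 1a->1 1b->0 1c->1

Grow the machine one transition at a time. Run the examples from 0; the earliest place one falls off (shortest prefix, ties alphabetical) gets sent to the lowest-numbered state that keeps every Accept/Reject pair distinguishable — a pair clashes when both reach the same state with identical unread suffix — and to a fresh state only if none does.
a: 0a undefined. 0a->0: ok.
b: 0b undefined. 0b->0: ok.
c: 0c undefined. 0c->0: no, aa/bcbbcaa meet in 0. Open state 1: 0c->1.
ca: 1a undefined. 1a->0: no, aa/aaca meet in 0. 1a->1: ok.
cc: 1c undefined. 1c->0: no, aa/caaac meet in 0. 1c->1: ok.
bcb: 1b undefined. 1b->0: ok.
All examples now run through 2 states with every (state, symbol) defined. Accept strings end in {0}, Reject strings end in {1}; accept={0}.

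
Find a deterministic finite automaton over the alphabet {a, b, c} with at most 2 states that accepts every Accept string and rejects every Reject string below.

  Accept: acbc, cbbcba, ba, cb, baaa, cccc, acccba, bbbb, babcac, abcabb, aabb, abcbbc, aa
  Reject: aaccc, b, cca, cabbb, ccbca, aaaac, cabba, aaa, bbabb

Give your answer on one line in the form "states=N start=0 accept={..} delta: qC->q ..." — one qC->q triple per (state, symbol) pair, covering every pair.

Grow the machine one transition at a time. Run the examples from 0; the earliest place one falls off (shortest prefix, ties alphabetical) gets sent to the lowest-numbered state that keeps every Accept/Reject pair distinguishable — a pair clashes when both reach the same state with identical unread suffix — and to a fresh state only if none does.
a: 0a undefined. 0a->0: no, aa/aaa meet in 0. Open state 1: 0a->1.
b: 0b undefined. 0b->0: no, baaa/aaa meet in 1 with "aa" left. 0b->1: ok.
c: 0c undefined. 0c->0: no, cb/b meet in 1. 0c->1: ok.
aa: 1a undefined. 1a->0: ok.
ab: 1b undefined. 1b->0: ok.
ac: 1c undefined. 1c->0: ok.
All examples now run through 2 states with every (state, symbol) defined. Accept strings end in {0}, Reject strings end in {1}; accept={0}.

states=2 start=0 accept={0} delta: 0a->1 0b->1 0c->1 1a->0 1b->0 1c->0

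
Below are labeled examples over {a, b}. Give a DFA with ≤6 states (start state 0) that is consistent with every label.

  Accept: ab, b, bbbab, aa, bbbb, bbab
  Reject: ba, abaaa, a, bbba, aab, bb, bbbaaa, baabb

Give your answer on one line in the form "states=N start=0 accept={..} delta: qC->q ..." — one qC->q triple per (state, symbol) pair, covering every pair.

Grow the machine one transition at a time. Run the examples from 0; the earliest place one falls off (shortest prefix, ties alphabetical) gets sent to the lowest-numbered state that keeps every Accept/Reject pair distinguishable — a pair clashes when both reach the same state with identical unread suffix — and to a fresh state only if none does.
a: 0a undefined. 0a->0: no, ab/aab meet in 0 with "b" left. Open state 1: 0a->1.
b: 0b undefined. 0b->0: no, b/bb meet in 0. 0b->1: no, ab/bb meet in 1 with "b" left. Open state 2: 0b->2.
aa: 1a undefined. 1a->0: no, b/aab meet in 2. 1a->1: no, ab/aab meet in 1 with "b" left. 1a->2: ok.
ab: 1b undefined. 1b->0: ok.
ba: 2a undefined. 2a->0: no, ab/ba meet in 0. 2a->1: ok.
bb: 2b undefined. 2b->0: no, ab/aab meet in 0. 2b->1: no, ab/baabb meet in 0. 2b->2: no, b/aab meet in 2. Open state 3: 2b->3.
bba: 3a undefined. 3a->0: ok.
bbb: 3b undefined. 3b->0: no, ab/baabb meet in 0. 3b->1: no, b/bbba meet in 2. 3b->2: no, b/baabb meet in 2. 3b->3: no, ab/bbba meet in 0. Open state 4: 3b->4.
bbba: 4a undefined. 4a->0: no, ab/bbba meet in 0. 4a->1: ok.
bbbb: 4b undefined. 4b->0: ok.
All examples now run through 5 states with every (state, symbol) defined. Accept strings end in {0,2}, Reject strings end in {1,3,4}; accept={0,2}.

states=5 start=0 accept={0,2} delta: 0a->1 0b->2 1a->2 1b->0 2a->1 2b->3 3a->0 3b->4 4a->1 4b->0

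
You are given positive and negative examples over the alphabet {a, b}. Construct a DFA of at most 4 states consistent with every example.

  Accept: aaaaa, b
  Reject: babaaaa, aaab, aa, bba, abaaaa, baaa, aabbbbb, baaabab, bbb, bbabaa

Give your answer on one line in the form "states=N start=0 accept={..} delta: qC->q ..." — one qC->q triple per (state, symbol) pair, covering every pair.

Fold the examples into a partial DFA from state 0: repeatedly fix the first undefined (state, symbol) met by the shortest-then-alphabetical prefix, trying targets in increasing order and rejecting any under which an Accept and a Reject string meet in one state with the same remainder; add a state when all current targets are rejected. Accepting states are where Accept strings end.
a: 0a undefined. 0a->0: no, aaaaa/aa meet in 0. Open state 1: 0a->1.
b: 0b undefined. 0b->0: no, b/bbb meet in 0. 0b->1: ok.
aa: 1a undefined. 1a->0: no, aaaaa/babaaaa meet in 1. 1a->1: no, aaaaa/aa meet in 1. Open state 2: 1a->2.
ab: 1b undefined. 1b->0: no, b/bba meet in 1. 1b->1: no, aaaaa/abaaaa meet in 2 with "aaa" left. 1b->2: ok.
aaa: 2a undefined. 2a->0: no, aaaaa/aa meet in 2. 2a->1: no, aaaaa/bba meet in 1. 2a->2: no, aaaaa/aa meet in 2. Open state 3: 2a->3.
aab: 2b undefined. 2b->0: no, b/aabbbbb meet in 1. 2b->1: no, aaaaa/babaaaa meet in 3 with "aa" left. 2b->2: ok.
aaaa: 3a undefined. 3a->0: ok.
aaab: 3b undefined. 3b->0: ok.
All examples now run through 4 states with every (state, symbol) defined. Accept strings end in {1}, Reject strings end in {0,2,3}; accept={1}.

states=4 start=0 accept={1} delta: 0a->1 0b->1 1a->2 1b->2 2a->3 2b->2 3a->0 3b->0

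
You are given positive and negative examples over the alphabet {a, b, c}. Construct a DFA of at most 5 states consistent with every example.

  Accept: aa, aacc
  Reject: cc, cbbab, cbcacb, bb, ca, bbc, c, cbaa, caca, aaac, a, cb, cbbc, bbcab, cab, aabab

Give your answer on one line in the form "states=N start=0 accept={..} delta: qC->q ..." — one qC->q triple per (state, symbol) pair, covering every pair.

states=4 start=0 accept={3} delta: 0a->1 0b->0 0c->2 1a->3 1b->0 1c->3 2a->0 2b->1 2c->0 3a->0 3b->0 3c->1

State merging on the prefix tree: take the shortest (then alphabetical) example prefix whose next move is undefined and point that move at state 0, else 1, else 2, ...; a target is out if some Accept/Reject pair would then sit in one state with the same input left (inseparable). If every existing state is out, open a new one.
a: 0a undefined. 0a->0: no, aa/a meet in 0. Open state 1: 0a->1.
b: 0b undefined. 0b->0: ok.
c: 0c undefined. 0c->0: no, aa/cbaa meet in 1 with "a" left. 0c->1: no, aa/ca meet in 1 with "a" left. Open state 2: 0c->2.
aa: 1a undefined. 1a->0: no, aa/bb meet in 0. 1a->1: no, aa/a meet in 1. 1a->2: no, aa/bbc meet in 2. Open state 3: 1a->3.
ca: 2a undefined. 2a->0: ok.
cb: 2b undefined. 2b->0: no, aa/cbaa meet in 3. 2b->1: ok.
cc: 2c undefined. 2c->0: ok.
aaa: 3a undefined. 3a->0: ok.
aab: 3b undefined. 3b->0: ok.
aac: 3c undefined. 3c->0: no, aacc/bbc meet in 2. 3c->1: ok.
cbb: 1b undefined. 1b->0: ok.
cbc: 1c undefined. 1c->0: no, aacc/cc meet in 0. 1c->1: no, aacc/a meet in 1. 1c->2: no, aacc/bbc meet in 2. 1c->3: ok.
All examples now run through 4 states with every (state, symbol) defined. Accept strings end in {3}, Reject strings end in {0,1,2}; accept={3}.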